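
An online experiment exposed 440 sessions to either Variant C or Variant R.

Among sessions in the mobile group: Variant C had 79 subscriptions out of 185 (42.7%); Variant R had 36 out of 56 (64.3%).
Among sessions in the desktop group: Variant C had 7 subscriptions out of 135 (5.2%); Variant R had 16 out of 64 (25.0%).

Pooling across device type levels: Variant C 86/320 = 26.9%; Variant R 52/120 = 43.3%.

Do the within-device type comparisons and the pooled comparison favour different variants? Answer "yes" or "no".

no

Within each device type level (mobile 42.7% vs 64.3%; desktop 5.2% vs 25.0%), Variant R has the higher rate every time. Pooled: 26.9% vs 43.3% — Variant R has the higher rate overall. They agree.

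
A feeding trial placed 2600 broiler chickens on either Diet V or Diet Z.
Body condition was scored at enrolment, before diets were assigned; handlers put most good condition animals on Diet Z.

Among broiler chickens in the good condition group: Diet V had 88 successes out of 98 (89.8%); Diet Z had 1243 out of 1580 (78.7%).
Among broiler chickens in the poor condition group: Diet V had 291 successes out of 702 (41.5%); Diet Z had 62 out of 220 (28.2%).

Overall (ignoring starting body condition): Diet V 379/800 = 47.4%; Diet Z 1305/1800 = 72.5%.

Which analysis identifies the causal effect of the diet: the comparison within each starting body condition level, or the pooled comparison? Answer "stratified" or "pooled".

stratified

The imbalance in starting body condition arose from how broiler chickens were allocated, not from anything the diet did; and starting body condition independently affects the outcome. The pooled gap is confounded — condition on starting body condition.
Within each level — good condition: 89.8% vs 78.7%; poor condition: 41.5% vs 28.2% — Diet V is higher every time.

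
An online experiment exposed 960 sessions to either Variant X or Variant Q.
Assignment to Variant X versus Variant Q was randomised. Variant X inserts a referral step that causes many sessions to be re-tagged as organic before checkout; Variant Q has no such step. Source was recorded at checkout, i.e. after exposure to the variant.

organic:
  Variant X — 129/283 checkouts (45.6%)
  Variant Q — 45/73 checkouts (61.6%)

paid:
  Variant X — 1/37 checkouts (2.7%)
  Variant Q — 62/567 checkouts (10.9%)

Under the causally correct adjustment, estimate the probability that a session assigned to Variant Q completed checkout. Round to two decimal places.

0.17

Traffic source is downstream of the variant. One should not condition on a consequence of treatment, so the overall rates are the right comparison.
So P(outcome | do(Variant Q)) is just the pooled rate for Variant Q: 107/640 = 0.167.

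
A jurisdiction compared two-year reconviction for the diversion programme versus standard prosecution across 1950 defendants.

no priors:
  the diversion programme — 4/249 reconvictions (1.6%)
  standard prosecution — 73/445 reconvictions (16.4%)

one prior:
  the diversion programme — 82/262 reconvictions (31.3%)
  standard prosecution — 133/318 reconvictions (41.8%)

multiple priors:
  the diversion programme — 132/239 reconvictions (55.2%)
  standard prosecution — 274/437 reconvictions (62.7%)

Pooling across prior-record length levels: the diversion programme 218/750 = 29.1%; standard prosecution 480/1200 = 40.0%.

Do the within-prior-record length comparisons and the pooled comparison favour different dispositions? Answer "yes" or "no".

Within each prior-record length level (no priors 1.6% vs 16.4%; one prior 31.3% vs 41.8%; multiple priors 55.2% vs 62.7%), the diversion programme has the lower rate every time. Pooled: 29.1% vs 40.0% — the diversion programme has the lower rate overall. They agree.

no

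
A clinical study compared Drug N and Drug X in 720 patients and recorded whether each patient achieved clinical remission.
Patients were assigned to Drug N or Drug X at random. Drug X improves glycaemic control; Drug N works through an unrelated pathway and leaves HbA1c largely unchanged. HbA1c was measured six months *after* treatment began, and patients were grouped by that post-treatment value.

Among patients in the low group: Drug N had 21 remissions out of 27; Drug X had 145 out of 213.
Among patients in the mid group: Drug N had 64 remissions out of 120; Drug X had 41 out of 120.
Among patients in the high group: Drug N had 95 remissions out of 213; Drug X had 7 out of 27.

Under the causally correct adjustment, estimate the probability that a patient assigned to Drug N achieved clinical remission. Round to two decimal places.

Stratifying would compare drugs among patients the drugs themselves sorted into HbA1c groups — a form of selection on an intermediate. The unconditioned pooled rates give the total causal effect.
So P(outcome | do(Drug N)) is just the pooled rate for Drug N: 180/360 = 0.500.

0.50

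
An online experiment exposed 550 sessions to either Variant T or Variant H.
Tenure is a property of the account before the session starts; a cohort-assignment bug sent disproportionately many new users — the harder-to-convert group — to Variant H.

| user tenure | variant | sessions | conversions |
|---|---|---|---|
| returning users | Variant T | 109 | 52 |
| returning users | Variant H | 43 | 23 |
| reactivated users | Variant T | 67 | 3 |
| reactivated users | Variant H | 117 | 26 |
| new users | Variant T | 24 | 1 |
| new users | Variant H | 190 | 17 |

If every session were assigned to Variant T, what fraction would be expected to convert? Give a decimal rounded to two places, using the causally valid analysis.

User tenure is set before the variant has any effect — it is not caused by the variant — and it independently drives the outcome. That makes it a confounder, so the causal comparison is within user tenure levels.
Standardising Variant T to the population user tenure mix: 0.276·52/109 + 0.335·3/67 + 0.389·1/24 = 0.163.

0.16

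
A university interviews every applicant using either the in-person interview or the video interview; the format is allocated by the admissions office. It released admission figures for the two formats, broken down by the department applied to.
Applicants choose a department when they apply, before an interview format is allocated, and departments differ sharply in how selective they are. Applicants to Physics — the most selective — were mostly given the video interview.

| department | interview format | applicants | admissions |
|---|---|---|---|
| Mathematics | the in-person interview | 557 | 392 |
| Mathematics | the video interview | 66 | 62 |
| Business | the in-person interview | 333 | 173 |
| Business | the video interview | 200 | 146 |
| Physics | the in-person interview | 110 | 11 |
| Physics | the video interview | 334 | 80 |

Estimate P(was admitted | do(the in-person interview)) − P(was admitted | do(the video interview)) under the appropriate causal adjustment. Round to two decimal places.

-0.20

The imbalance in department arose from how applicants were allocated, not from anything the interview format did; and department independently affects the outcome. The pooled gap is confounded — condition on department.
Adjusting over the population distribution of department: 0.389·(0.704−0.939) + 0.333·(0.520−0.730) + 0.278·(0.100−0.240) = -0.201.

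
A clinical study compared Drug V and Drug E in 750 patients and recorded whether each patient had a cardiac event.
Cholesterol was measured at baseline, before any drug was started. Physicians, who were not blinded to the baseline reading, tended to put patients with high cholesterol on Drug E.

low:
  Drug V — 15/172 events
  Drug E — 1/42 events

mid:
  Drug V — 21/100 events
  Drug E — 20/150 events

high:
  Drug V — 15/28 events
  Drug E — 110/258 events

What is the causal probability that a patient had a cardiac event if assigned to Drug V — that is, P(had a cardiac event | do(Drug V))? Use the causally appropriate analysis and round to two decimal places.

0.30

Cholesterol is set before the drug has any effect — it is not caused by the drug — and it independently drives the outcome. That makes it a confounder, so the causal comparison is within cholesterol levels.
Standardising Drug V to the population cholesterol mix: 0.285·15/172 + 0.333·21/100 + 0.381·15/28 = 0.299.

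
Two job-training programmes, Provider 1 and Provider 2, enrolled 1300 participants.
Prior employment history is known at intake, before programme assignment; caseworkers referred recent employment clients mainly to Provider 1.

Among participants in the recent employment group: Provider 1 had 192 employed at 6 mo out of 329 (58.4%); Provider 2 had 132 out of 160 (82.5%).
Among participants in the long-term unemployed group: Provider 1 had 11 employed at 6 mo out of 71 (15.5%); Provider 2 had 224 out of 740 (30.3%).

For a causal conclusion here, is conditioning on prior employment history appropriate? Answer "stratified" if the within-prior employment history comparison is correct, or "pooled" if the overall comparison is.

Since prior employment history is a pre-existing factor (not a product of the programme) and it affects the outcome on its own, it is a confounder. The stratified rates, not the pooled rate, identify the causal effect.
Within each level — recent employment: 58.4% vs 82.5%; long-term unemployed: 15.5% vs 30.3% — Provider 2 is higher every time.

stratified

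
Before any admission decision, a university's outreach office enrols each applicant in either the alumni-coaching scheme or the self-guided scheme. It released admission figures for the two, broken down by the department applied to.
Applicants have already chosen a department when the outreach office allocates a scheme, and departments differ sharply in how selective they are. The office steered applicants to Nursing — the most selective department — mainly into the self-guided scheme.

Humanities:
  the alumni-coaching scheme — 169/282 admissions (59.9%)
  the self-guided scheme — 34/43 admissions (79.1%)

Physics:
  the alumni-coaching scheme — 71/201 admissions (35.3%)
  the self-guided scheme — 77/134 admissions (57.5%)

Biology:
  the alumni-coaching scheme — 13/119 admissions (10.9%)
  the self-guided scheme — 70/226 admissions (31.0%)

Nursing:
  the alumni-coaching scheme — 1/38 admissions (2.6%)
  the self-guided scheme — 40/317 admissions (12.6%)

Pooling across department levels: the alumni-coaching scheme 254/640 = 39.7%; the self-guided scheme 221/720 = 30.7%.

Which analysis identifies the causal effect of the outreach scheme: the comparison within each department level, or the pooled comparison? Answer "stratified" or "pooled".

stratified

The department-specific comparison favours the self-guided scheme throughout, but the pooled figures favour the alumni-coaching scheme. The question is whether to condition on department.
Department differs across outreach schemes for reasons unrelated to any effect of the outreach scheme itself, and it separately predicts the outcome — a classic confounder. We must compare within department levels.
Within each level — Humanities: 59.9% vs 79.1%; Physics: 35.3% vs 57.5%; Biology: 10.9% vs 31.0%; Nursing: 2.6% vs 12.6% — the self-guided scheme is higher every time.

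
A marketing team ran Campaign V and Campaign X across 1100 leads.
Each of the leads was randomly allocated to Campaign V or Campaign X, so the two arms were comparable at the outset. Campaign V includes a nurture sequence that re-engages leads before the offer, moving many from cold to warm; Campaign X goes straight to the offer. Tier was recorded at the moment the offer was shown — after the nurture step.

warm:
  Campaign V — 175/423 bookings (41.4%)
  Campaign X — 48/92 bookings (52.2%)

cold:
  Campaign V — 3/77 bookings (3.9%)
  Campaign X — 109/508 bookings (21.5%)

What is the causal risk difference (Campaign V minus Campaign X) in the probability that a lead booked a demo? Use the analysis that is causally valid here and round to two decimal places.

Engagement tier is downstream of the campaign. One should not condition on a consequence of treatment, so the overall rates are the right comparison.
The causal difference is the pooled difference: 0.356 − 0.262 = +0.094.

+0.09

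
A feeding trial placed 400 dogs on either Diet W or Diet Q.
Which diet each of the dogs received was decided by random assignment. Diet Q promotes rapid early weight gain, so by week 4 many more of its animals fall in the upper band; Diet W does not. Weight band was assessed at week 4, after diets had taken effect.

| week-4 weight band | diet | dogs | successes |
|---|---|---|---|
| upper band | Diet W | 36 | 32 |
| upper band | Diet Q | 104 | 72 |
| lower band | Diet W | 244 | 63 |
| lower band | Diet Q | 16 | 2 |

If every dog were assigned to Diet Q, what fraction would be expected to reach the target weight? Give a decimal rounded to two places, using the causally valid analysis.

Diet W is higher inside every week-4 weight band stratum but Diet Q is higher in aggregate. Whether to stratify depends on how week-4 weight band relates to the diet.
Because the diet influences week-4 weight band, week-4 weight band is a post-treatment mediator, not a confounder. Stratifying on it would bias the estimate; the causal effect is the crude pooled difference.
So P(outcome | do(Diet Q)) is just the pooled rate for Diet Q: 74/120 = 0.617.

0.62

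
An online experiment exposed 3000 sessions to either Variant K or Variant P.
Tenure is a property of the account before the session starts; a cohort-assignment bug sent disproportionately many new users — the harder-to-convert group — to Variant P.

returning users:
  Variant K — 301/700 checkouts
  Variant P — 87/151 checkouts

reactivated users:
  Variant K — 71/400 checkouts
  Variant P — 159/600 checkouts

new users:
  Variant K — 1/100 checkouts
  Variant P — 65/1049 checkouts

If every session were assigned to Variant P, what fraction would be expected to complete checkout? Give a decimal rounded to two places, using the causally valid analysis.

Since user tenure is a pre-existing factor (not a product of the variant) and it affects the outcome on its own, it is a confounder. The stratified rates, not the pooled rate, identify the causal effect.
Standardising Variant P to the population user tenure mix: 0.284·87/151 + 0.333·159/600 + 0.383·65/1049 = 0.276.

0.28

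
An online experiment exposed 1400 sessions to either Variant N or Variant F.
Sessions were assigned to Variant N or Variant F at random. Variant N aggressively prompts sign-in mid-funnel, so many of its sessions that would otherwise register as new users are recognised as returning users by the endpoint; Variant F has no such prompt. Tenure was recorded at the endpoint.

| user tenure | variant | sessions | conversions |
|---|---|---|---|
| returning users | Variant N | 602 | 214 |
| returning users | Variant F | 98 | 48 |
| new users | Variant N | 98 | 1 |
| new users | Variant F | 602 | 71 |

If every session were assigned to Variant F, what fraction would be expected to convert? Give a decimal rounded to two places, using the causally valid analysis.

0.17

User tenure here is a post-treatment variable shaped by the variant; conditioning on it would introduce bias rather than remove it. The overall comparison is the causal one.
So P(outcome | do(Variant F)) is just the pooled rate for Variant F: 119/700 = 0.170.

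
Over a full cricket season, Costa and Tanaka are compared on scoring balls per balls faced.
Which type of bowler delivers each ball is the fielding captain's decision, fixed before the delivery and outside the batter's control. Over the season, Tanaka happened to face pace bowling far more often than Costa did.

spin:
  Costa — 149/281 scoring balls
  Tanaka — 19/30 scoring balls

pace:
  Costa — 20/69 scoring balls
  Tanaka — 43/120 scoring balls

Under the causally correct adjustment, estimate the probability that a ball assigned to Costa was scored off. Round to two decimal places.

Bowling type differs across players for reasons unrelated to any effect of the player itself, and it separately predicts the outcome — a classic confounder. We must compare within bowling type levels.
Standardising Costa to the population bowling type mix: 0.622·149/281 + 0.378·20/69 = 0.439.

0.44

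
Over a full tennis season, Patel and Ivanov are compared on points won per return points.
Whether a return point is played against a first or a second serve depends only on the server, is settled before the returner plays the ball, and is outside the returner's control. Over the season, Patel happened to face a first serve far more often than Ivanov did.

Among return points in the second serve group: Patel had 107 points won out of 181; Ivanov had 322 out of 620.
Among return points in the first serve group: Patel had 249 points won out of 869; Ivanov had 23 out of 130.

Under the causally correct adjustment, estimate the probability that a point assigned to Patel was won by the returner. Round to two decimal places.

0.42

The stratified and pooled comparisons disagree (Patel wins within each serve type; Ivanov wins overall), so the answer turns on the causal role of serve type.
Nothing the player does changes serve type; the imbalance is an allocation artefact. With serve type also predicting the outcome, the pooled figure is confounded, and the within-stratum comparison is the causal one.
Standardising Patel to the population serve type mix: 0.445·107/181 + 0.555·249/869 = 0.422.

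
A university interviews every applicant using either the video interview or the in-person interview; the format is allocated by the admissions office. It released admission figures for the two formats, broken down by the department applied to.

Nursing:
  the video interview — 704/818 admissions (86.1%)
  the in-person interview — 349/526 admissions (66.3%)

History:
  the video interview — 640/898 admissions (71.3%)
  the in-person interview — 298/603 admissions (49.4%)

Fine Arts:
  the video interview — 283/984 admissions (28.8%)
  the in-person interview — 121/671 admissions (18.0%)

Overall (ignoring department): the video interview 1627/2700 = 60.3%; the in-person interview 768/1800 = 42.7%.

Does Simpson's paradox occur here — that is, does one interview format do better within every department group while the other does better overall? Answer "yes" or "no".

no

Within each department level (Nursing 86.1% vs 66.3%; History 71.3% vs 49.4%; Fine Arts 28.8% vs 18.0%), the video interview has the higher rate every time. Pooled: 60.3% vs 42.7% — the video interview has the higher rate overall. They agree.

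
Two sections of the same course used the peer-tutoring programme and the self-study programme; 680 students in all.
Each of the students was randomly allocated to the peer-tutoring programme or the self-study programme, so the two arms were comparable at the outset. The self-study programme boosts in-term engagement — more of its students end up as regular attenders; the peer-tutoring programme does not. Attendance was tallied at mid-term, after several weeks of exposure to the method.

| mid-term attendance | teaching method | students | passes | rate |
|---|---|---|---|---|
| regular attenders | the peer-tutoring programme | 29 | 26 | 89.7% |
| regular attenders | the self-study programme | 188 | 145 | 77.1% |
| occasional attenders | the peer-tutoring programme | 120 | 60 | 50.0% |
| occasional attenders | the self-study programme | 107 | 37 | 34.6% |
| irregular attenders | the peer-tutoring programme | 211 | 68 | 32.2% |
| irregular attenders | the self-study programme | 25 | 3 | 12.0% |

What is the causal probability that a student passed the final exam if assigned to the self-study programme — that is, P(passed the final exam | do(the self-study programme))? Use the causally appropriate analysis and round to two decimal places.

Mid-term attendance lies on the pathway teaching method → mid-term attendance → outcome, so adjusting for it blocks the indirect effect. For the total causal effect of teaching method, use the unadjusted pooled rates.
So P(outcome | do(the self-study programme)) is just the pooled rate for the self-study programme: 185/320 = 0.578.

0.58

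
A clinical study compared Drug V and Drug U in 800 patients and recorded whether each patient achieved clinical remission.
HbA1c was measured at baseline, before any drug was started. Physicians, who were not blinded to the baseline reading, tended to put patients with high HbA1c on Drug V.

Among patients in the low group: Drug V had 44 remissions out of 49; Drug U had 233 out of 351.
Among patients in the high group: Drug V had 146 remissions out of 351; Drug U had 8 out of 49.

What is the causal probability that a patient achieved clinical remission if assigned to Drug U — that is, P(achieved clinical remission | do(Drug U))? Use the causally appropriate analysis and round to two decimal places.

Since HbA1c is a pre-existing factor (not a product of the drug) and it affects the outcome on its own, it is a confounder. The stratified rates, not the pooled rate, identify the causal effect.
Standardising Drug U to the population HbA1c mix: 0.500·233/351 + 0.500·8/49 = 0.414.

0.41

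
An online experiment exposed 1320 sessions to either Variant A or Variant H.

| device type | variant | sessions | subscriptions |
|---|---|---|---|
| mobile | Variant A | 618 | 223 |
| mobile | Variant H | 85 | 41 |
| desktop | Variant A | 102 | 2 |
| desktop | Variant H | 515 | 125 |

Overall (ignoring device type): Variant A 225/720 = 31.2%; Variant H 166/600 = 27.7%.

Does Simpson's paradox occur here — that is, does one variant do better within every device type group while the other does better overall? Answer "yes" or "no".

Within each device type level (mobile 36.1% vs 48.2%; desktop 2.0% vs 24.3%), Variant H has the higher rate every time. Pooled: 31.2% vs 27.7% — Variant A has the higher rate overall. The two comparisons disagree.

yes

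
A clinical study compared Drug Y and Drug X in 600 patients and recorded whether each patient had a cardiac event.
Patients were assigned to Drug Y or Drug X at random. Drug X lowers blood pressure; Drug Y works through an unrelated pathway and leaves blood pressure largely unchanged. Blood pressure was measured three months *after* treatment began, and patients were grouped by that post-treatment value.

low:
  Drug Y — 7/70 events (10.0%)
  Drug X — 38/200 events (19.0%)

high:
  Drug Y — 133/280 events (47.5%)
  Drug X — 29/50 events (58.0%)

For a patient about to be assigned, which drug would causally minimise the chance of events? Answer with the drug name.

The stratified and pooled comparisons disagree (Drug Y wins within each blood pressure; Drug X wins overall), so the answer turns on the causal role of blood pressure.
Because the drug influences blood pressure, blood pressure is a post-treatment mediator, not a confounder. Stratifying on it would bias the estimate; the causal effect is the crude pooled difference.
Pooled: Drug Y 40.0% vs Drug X 26.8%; Drug X is lower overall.

Drug X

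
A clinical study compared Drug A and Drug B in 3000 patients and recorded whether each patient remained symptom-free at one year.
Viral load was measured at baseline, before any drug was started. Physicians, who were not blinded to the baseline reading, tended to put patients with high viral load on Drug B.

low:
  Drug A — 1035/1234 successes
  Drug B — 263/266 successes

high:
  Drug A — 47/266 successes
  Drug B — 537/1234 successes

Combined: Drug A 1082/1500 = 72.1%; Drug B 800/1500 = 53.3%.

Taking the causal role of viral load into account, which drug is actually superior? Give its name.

Drug B

Drug B is higher inside every viral load stratum but Drug A is higher in aggregate. Whether to stratify depends on how viral load relates to the drug.
Viral load satisfies the back-door criterion: it is not a descendant of the drug, and it blocks the spurious path from drug to outcome. Adjusting for it (i.e., using the within-viral load rates) gives the causal effect.
Within each level — low: 83.9% vs 98.9%; high: 17.7% vs 43.5% — Drug B is higher every time.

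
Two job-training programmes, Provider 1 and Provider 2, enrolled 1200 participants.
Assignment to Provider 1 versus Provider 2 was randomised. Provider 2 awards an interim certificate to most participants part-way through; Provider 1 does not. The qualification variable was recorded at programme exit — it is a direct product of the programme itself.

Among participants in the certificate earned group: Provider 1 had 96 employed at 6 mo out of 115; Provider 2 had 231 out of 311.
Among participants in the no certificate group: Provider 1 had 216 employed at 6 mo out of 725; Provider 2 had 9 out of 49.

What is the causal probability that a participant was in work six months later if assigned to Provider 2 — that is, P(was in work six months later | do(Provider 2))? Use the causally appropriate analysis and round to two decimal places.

Qualification attained during the programme lies on the pathway programme → qualification attained during the programme → outcome, so adjusting for it blocks the indirect effect. For the total causal effect of programme, use the unadjusted pooled rates.
So P(outcome | do(Provider 2)) is just the pooled rate for Provider 2: 240/360 = 0.667.

0.67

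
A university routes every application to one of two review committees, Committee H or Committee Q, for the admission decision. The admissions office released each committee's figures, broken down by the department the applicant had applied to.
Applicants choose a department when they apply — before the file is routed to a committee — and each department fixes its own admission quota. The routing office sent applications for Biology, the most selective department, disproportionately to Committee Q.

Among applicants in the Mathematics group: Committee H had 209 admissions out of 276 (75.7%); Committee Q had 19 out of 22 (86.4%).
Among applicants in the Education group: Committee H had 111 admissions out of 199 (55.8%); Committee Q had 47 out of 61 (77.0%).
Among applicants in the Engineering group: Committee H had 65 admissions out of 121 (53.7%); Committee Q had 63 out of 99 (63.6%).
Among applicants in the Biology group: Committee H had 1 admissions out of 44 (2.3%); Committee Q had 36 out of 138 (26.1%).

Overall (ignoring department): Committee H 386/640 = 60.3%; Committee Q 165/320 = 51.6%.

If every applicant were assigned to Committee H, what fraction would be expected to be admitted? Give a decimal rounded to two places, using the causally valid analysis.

The imbalance in department arose from how applicants were allocated, not from anything the review committee did; and department independently affects the outcome. The pooled gap is confounded — condition on department.
Standardising Committee H to the population department mix: 0.310·209/276 + 0.271·111/199 + 0.229·65/121 + 0.190·1/44 = 0.514.

0.51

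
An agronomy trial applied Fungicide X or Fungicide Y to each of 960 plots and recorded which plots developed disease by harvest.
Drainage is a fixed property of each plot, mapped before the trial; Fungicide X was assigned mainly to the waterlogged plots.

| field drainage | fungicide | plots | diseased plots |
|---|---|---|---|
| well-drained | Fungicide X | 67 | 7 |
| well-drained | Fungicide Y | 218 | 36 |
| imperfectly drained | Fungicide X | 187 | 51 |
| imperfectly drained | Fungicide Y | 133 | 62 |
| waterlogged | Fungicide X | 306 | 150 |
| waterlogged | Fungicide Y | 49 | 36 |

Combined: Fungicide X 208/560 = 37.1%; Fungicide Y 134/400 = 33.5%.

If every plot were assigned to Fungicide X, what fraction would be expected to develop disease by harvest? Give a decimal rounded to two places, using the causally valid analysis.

0.30

Within every field drainage level Fungicide X has the lower rate, yet pooled Fungicide Y does — Simpson's reversal.
The imbalance in field drainage arose from how plots were allocated, not from anything the fungicide did; and field drainage independently affects the outcome. The pooled gap is confounded — condition on field drainage.
Standardising Fungicide X to the population field drainage mix: 0.297·7/67 + 0.333·51/187 + 0.370·150/306 = 0.303.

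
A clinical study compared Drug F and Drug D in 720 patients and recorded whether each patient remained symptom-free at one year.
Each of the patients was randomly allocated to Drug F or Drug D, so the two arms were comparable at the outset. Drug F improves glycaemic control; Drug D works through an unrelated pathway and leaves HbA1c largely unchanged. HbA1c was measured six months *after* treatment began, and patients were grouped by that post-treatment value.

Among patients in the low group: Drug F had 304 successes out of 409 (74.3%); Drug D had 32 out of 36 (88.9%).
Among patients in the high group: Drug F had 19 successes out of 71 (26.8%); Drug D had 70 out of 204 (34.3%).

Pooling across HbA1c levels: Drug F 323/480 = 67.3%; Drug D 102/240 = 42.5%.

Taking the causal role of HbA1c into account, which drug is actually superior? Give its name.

Within every HbA1c level Drug D has the higher rate, yet pooled Drug F does — Simpson's reversal.
HbA1c lies on the pathway drug → HbA1c → outcome, so adjusting for it blocks the indirect effect. For the total causal effect of drug, use the unadjusted pooled rates.
Pooled: Drug F 67.3% vs Drug D 42.5%; Drug F is higher overall.

Drug F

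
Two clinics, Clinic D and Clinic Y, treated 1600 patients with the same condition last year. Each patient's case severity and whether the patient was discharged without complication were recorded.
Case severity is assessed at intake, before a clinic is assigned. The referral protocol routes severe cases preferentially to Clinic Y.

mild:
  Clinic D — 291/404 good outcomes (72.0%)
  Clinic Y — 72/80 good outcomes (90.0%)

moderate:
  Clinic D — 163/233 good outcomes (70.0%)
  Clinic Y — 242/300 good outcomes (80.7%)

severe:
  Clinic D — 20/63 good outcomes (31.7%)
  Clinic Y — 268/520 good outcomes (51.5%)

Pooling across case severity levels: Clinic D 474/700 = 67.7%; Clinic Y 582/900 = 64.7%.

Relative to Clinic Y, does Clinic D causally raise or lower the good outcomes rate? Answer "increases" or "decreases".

The stratified and pooled comparisons disagree (Clinic Y wins within each case severity; Clinic D wins overall), so the answer turns on the causal role of case severity.
Here case severity is a common cause — it drives both which clinic a case falls under and the outcome. The crude comparison mixes populations; the stratum-specific rates are the causally relevant ones.
Within each level — mild: 72.0% vs 90.0%; moderate: 70.0% vs 80.7%; severe: 31.7% vs 51.5% — Clinic Y is higher every time.

decreases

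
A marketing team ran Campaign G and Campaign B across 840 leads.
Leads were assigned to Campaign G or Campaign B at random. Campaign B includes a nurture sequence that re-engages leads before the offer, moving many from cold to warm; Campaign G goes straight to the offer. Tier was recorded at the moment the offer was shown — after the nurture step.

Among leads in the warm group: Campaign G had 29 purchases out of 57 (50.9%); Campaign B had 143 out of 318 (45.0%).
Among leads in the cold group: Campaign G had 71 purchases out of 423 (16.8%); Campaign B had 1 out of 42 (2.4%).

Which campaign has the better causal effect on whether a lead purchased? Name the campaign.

Engagement tier here is a post-treatment variable shaped by the campaign; conditioning on it would introduce bias rather than remove it. The overall comparison is the causal one.
Pooled: Campaign G 20.8% vs Campaign B 40.0%; Campaign B is higher overall.

Campaign B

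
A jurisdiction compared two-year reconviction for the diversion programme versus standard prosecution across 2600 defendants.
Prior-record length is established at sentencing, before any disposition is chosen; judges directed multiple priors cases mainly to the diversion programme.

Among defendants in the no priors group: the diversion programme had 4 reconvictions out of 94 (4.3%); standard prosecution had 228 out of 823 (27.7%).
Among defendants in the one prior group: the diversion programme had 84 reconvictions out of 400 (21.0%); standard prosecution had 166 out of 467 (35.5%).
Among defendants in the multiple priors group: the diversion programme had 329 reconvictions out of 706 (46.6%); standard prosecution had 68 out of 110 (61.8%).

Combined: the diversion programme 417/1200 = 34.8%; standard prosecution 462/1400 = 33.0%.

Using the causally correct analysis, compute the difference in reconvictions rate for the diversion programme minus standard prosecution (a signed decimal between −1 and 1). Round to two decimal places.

-0.18

Within every prior-record length level the diversion programme has the lower rate, yet pooled standard prosecution does — Simpson's reversal.
Prior-record length is set before the disposition has any effect — it is not caused by the disposition — and it independently drives the outcome. That makes it a confounder, so the causal comparison is within prior-record length levels.
Adjusting over the population distribution of prior-record length: 0.353·(0.043−0.277) + 0.333·(0.210−0.355) + 0.314·(0.466−0.618) = -0.179.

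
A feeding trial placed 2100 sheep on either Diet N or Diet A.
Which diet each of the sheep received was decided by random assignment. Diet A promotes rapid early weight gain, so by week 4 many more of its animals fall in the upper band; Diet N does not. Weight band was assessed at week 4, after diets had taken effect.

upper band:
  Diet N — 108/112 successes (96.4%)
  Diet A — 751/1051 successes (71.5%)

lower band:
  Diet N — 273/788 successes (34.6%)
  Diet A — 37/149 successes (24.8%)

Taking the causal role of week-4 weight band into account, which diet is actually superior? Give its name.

Diet N is higher inside every week-4 weight band stratum but Diet A is higher in aggregate. Whether to stratify depends on how week-4 weight band relates to the diet.
Stratifying would compare diets among sheep the diets themselves sorted into week-4 weight band groups — a form of selection on an intermediate. The unconditioned pooled rates give the total causal effect.
Pooled: Diet N 42.3% vs Diet A 65.7%; Diet A is higher overall.

Diet A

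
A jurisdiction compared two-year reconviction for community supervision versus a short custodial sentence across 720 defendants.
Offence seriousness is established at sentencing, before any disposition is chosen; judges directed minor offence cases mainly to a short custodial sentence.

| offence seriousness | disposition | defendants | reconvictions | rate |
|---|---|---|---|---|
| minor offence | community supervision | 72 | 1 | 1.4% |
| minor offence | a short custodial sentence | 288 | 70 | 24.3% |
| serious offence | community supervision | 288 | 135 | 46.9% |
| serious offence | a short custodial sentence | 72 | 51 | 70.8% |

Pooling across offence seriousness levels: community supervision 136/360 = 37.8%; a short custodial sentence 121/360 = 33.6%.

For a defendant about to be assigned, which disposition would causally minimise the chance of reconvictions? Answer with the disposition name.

Nothing the disposition does changes offence seriousness; the imbalance is an allocation artefact. With offence seriousness also predicting the outcome, the pooled figure is confounded, and the within-stratum comparison is the causal one.
Within each level — minor offence: 1.4% vs 24.3%; serious offence: 46.9% vs 70.8% — community supervision is lower every time.

community supervision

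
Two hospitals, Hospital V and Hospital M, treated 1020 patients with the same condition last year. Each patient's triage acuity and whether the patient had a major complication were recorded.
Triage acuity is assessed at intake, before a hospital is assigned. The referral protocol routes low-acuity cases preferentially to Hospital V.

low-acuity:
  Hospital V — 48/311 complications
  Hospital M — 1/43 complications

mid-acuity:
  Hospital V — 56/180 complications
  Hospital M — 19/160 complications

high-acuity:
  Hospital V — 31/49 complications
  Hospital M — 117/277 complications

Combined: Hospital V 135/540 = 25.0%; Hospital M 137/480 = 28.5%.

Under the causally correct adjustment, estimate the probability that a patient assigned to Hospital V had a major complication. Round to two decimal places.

Triage acuity satisfies the back-door criterion: it is not a descendant of the hospital, and it blocks the spurious path from hospital to outcome. Adjusting for it (i.e., using the within-triage acuity rates) gives the causal effect.
Standardising Hospital V to the population triage acuity mix: 0.347·48/311 + 0.333·56/180 + 0.320·31/49 = 0.359.

0.36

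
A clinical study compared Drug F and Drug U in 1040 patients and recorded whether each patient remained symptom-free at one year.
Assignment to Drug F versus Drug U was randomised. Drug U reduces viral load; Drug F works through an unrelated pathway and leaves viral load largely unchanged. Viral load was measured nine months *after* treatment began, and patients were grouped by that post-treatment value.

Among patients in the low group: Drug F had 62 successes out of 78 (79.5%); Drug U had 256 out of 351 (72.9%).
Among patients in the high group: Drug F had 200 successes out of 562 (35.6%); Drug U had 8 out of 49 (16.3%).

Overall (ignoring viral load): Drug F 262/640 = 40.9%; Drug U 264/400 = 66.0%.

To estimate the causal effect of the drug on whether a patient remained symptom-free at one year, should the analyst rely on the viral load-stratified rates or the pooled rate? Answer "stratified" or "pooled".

The viral load-specific comparison favours Drug F throughout, but the pooled figures favour Drug U. The question is whether to condition on viral load.
Viral load here is a post-treatment variable shaped by the drug; conditioning on it would introduce bias rather than remove it. The overall comparison is the causal one.
Pooled: Drug F 40.9% vs Drug U 66.0%; Drug U is higher overall.

pooled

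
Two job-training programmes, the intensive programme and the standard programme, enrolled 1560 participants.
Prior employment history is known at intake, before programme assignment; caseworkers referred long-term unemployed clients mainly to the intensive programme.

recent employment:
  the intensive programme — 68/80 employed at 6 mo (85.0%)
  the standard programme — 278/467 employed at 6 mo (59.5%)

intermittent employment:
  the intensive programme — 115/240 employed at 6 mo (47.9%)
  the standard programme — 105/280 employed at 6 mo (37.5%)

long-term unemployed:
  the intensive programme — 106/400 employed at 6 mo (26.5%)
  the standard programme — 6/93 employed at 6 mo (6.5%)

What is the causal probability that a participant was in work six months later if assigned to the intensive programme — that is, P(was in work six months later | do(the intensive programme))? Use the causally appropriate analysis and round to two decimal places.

The imbalance in prior employment history arose from how participants were allocated, not from anything the programme did; and prior employment history independently affects the outcome. The pooled gap is confounded — condition on prior employment history.
Standardising the intensive programme to the population prior employment history mix: 0.351·68/80 + 0.333·115/240 + 0.316·106/400 = 0.542.

0.54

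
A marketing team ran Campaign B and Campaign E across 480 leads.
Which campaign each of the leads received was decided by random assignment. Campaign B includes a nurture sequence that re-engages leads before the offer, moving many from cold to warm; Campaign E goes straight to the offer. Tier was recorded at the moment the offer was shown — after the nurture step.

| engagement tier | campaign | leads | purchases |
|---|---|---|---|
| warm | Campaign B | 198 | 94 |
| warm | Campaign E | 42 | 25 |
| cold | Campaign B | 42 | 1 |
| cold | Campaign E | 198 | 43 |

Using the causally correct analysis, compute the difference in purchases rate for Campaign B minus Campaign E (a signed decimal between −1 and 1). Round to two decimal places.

The engagement tier-specific comparison favours Campaign E throughout, but the pooled figures favour Campaign B. The question is whether to condition on engagement tier.
Because the campaign influences engagement tier, engagement tier is a post-treatment mediator, not a confounder. Stratifying on it would bias the estimate; the causal effect is the crude pooled difference.
The causal difference is the pooled difference: 0.396 − 0.283 = +0.113.

+0.11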